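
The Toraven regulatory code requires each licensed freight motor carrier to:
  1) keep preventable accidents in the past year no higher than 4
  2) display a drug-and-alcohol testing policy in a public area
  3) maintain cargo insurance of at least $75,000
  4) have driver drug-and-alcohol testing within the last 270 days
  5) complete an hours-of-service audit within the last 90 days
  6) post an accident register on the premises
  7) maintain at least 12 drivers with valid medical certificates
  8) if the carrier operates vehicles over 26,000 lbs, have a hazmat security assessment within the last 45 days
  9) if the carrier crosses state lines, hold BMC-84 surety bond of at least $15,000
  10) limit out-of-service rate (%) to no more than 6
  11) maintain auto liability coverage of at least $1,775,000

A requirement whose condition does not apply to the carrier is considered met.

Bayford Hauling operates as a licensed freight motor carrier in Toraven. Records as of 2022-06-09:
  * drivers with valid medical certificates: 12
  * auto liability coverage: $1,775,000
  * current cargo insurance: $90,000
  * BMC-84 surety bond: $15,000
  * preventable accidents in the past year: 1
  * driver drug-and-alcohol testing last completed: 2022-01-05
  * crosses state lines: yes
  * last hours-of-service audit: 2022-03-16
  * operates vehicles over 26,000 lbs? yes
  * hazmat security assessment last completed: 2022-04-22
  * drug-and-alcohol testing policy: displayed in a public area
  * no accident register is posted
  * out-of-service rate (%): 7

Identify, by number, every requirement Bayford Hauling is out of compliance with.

1. preventable accidents in the past year 1 ≤ 4 → met
2. drug-and-alcohol testing policy present → met
3. cargo insurance $90,000 ≥ $75,000 → met
4. driver drug-and-alcohol testing 155 days ago vs limit 270 → met
5. hours-of-service audit 85 days ago vs limit 90 → met
6. accident register absent → not met
7. drivers with valid medical certificates 12 ≥ 12 → met
8. condition 'operates vehicles over 26,000 lbs' holds; hazmat security assessment 48 days ago vs limit 45 → not met
9. condition 'crosses state lines' holds; BMC-84 surety bond $15,000 ≥ $15,000 → met
10. out-of-service rate (%) 7 > 6 → not met
11. auto liability coverage $1,775,000 ≥ $1,775,000 → met
Not met: 6, 8, 10

6, 8, 10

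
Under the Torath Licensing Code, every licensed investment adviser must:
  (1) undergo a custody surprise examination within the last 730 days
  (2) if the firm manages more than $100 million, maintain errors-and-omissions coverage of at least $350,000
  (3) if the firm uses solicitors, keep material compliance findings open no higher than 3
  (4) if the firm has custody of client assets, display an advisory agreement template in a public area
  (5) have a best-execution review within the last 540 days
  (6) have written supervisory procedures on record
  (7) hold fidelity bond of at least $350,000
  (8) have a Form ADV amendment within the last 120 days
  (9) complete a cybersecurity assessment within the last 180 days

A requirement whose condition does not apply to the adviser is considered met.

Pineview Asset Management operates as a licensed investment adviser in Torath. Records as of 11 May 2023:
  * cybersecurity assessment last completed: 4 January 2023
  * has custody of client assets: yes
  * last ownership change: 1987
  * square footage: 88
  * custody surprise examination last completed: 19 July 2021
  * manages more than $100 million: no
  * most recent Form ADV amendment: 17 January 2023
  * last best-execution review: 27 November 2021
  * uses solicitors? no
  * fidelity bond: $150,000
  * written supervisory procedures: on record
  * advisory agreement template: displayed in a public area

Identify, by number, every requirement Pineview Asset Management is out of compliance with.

1. custody surprise examination 661 days ago vs limit 730 → met
2. condition 'manages more than $100 million' does not hold → requirement n/a → met
3. condition 'uses solicitors' does not hold → requirement n/a → met
4. condition 'has custody of client assets' holds; advisory agreement template present → met
5. best-execution review 530 days ago vs limit 540 → met
6. written supervisory procedures present → met
7. fidelity bond $150,000 < $350,000 → not met
8. Form ADV amendment 114 days ago vs limit 120 → met
9. cybersecurity assessment 127 days ago vs limit 180 → met
Not met: 7

7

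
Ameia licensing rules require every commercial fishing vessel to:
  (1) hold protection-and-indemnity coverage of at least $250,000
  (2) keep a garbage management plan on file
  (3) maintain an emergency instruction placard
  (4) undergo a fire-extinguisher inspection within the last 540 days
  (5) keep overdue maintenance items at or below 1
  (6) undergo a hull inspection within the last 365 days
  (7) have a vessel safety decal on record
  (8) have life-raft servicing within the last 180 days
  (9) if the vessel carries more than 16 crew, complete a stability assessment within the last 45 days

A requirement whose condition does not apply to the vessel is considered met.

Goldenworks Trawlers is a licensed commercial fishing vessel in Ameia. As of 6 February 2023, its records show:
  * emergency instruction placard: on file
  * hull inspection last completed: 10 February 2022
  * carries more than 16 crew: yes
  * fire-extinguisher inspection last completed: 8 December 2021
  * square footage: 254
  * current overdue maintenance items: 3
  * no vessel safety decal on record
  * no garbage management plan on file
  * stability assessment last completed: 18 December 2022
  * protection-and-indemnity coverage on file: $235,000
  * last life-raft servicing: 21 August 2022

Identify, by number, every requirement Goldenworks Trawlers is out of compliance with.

1, 2, 5, 7, 9

1. protection-and-indemnity coverage $235,000 < $250,000 → not met
2. garbage management plan absent → not met
3. emergency instruction placard present → met
4. fire-extinguisher inspection 425 days ago vs limit 540 → met
5. overdue maintenance items 3 > 1 → not met
6. hull inspection 361 days ago vs limit 365 → met
7. vessel safety decal absent → not met
8. life-raft servicing 169 days ago vs limit 180 → met
9. condition 'carries more than 16 crew' holds; stability assessment 50 days ago vs limit 45 → not met
Not met: 1, 2, 5, 7, 9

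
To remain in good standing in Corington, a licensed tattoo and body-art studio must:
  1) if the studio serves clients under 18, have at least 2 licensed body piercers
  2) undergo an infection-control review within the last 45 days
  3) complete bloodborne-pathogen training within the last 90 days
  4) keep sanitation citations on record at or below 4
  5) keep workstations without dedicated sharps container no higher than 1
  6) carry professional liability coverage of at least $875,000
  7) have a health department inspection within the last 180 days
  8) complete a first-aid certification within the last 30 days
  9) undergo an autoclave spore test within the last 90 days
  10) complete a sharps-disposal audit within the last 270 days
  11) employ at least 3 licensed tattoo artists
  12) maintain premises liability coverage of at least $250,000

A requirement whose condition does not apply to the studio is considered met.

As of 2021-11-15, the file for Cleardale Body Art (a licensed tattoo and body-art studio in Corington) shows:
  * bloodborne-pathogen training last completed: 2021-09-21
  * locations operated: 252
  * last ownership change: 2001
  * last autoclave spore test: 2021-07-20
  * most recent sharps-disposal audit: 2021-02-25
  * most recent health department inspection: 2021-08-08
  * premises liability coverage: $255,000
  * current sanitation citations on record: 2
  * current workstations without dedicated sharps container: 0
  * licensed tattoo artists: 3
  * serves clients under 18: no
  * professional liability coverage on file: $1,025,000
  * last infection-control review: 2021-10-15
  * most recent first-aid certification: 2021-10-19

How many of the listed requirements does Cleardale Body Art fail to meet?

1. condition 'serves clients under 18' does not hold → requirement n/a → met
2. infection-control review 31 days ago vs limit 45 → met
3. bloodborne-pathogen training 55 days ago vs limit 90 → met
4. sanitation citations on record 2 ≤ 4 → met
5. workstations without dedicated sharps container 0 ≤ 1 → met
6. professional liability coverage $1,025,000 ≥ $875,000 → met
7. health department inspection 99 days ago vs limit 180 → met
8. first-aid certification 27 days ago vs limit 30 → met
9. autoclave spore test 118 days ago vs limit 90 → not met
10. sharps-disposal audit 263 days ago vs limit 270 → met
11. licensed tattoo artists 3 ≥ 3 → met
12. premises liability coverage $255,000 ≥ $250,000 → met
Not met: 1 of 12

1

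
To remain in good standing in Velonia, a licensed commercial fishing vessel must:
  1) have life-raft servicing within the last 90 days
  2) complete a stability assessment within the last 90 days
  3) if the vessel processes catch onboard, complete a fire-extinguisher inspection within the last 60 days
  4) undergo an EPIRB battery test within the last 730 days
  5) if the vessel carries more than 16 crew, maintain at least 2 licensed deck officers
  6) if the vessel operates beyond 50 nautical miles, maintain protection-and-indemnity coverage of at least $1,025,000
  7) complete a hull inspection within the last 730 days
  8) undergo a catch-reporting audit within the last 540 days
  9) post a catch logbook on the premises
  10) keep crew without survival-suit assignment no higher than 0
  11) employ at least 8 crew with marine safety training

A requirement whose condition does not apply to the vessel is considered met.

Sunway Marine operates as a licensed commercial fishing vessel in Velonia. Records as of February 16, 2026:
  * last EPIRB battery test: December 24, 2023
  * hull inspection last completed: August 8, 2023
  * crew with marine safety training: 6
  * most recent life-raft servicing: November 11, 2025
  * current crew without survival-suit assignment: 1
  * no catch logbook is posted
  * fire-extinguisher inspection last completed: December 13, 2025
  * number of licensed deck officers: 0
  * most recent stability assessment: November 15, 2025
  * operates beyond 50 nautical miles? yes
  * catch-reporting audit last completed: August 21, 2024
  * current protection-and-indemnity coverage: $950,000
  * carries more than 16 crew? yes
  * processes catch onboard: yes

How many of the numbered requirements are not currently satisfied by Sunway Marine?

1. life-raft servicing 97 days ago vs limit 90 → not met
2. stability assessment 93 days ago vs limit 90 → not met
3. condition 'processes catch onboard' holds; fire-extinguisher inspection 65 days ago vs limit 60 → not met
4. EPIRB battery test 785 days ago vs limit 730 → not met
5. condition 'carries more than 16 crew' holds; licensed deck officers 0 < 2 → not met
6. condition 'operates beyond 50 nautical miles' holds; protection-and-indemnity coverage $950,000 < $1,025,000 → not met
7. hull inspection 923 days ago vs limit 730 → not met
8. catch-reporting audit 544 days ago vs limit 540 → not met
9. catch logbook absent → not met
10. crew without survival-suit assignment 1 > 0 → not met
11. crew with marine safety training 6 < 8 → not met
Not met: 11 of 11

11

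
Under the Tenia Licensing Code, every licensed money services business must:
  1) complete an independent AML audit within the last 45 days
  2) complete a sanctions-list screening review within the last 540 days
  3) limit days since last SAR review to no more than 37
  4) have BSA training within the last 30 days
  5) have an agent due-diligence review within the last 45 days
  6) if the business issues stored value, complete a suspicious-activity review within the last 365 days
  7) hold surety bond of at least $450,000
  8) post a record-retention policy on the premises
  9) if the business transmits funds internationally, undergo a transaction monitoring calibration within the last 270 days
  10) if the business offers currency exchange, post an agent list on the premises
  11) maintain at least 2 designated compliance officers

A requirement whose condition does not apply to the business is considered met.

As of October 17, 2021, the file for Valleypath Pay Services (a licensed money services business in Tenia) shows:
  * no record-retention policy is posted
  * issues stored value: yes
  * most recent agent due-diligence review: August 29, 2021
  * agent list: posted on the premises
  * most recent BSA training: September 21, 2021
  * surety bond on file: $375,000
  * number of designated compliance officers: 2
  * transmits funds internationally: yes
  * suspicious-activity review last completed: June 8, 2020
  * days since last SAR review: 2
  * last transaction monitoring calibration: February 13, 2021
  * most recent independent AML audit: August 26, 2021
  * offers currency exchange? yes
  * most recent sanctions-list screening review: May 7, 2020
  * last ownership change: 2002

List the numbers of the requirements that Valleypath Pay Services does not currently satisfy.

1. independent AML audit 52 days ago vs limit 45 → not met
2. sanctions-list screening review 528 days ago vs limit 540 → met
3. days since last SAR review 2 ≤ 37 → met
4. BSA training 26 days ago vs limit 30 → met
5. agent due-diligence review 49 days ago vs limit 45 → not met
6. condition 'issues stored value' holds; suspicious-activity review 496 days ago vs limit 365 → not met
7. surety bond $375,000 < $450,000 → not met
8. record-retention policy absent → not met
9. condition 'transmits funds internationally' holds; transaction monitoring calibration 246 days ago vs limit 270 → met
10. condition 'offers currency exchange' holds; agent list present → met
11. designated compliance officers 2 ≥ 2 → met
Not met: 1, 5, 6, 7, 8

1, 5, 6, 7, 8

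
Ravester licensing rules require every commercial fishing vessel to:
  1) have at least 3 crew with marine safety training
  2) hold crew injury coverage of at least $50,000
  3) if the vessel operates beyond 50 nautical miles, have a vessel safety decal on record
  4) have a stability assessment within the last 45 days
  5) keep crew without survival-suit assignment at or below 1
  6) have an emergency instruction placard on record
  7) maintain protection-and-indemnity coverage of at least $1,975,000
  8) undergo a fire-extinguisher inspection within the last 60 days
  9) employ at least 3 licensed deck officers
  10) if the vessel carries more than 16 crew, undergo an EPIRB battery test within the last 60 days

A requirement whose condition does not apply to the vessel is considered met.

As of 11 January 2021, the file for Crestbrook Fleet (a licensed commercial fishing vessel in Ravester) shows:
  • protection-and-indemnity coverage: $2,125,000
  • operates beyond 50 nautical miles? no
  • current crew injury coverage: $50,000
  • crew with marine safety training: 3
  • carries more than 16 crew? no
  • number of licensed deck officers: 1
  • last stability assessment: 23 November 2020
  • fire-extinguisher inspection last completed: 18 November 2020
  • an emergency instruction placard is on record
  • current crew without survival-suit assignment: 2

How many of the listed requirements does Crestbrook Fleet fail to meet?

1. crew with marine safety training 3 ≥ 3 → met
2. crew injury coverage $50,000 ≥ $50,000 → met
3. condition 'operates beyond 50 nautical miles' does not hold → requirement n/a → met
4. stability assessment 49 days ago vs limit 45 → not met
5. crew without survival-suit assignment 2 > 1 → not met
6. emergency instruction placard present → met
7. protection-and-indemnity coverage $2,125,000 ≥ $1,975,000 → met
8. fire-extinguisher inspection 54 days ago vs limit 60 → met
9. licensed deck officers 1 < 3 → not met
10. condition 'carries more than 16 crew' does not hold → requirement n/a → met
Not met: 3 of 10

3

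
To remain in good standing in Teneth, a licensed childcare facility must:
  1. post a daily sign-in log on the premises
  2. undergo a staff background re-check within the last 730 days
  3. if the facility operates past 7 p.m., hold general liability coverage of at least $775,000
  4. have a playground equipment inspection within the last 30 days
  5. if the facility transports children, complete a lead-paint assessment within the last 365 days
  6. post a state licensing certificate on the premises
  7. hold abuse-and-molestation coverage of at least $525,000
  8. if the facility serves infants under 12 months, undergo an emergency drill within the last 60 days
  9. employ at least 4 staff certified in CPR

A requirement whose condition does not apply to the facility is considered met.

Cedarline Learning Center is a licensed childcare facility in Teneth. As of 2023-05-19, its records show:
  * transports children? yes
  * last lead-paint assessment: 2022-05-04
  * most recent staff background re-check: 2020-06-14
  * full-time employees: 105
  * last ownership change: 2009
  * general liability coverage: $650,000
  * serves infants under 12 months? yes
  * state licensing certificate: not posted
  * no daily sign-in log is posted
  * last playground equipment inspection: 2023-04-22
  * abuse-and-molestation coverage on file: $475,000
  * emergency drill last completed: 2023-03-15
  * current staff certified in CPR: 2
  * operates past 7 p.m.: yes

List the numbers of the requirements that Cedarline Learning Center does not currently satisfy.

1. daily sign-in log absent → not met
2. staff background re-check 1069 days ago vs limit 730 → not met
3. condition 'operates past 7 p.m.' holds; general liability coverage $650,000 < $775,000 → not met
4. playground equipment inspection 27 days ago vs limit 30 → met
5. condition 'transports children' holds; lead-paint assessment 380 days ago vs limit 365 → not met
6. state licensing certificate absent → not met
7. abuse-and-molestation coverage $475,000 < $525,000 → not met
8. condition 'serves infants under 12 months' holds; emergency drill 65 days ago vs limit 60 → not met
9. staff certified in CPR 2 < 4 → not met
Not met: 1, 2, 3, 5, 6, 7, 8, 9

1, 2, 3, 5, 6, 7, 8, 9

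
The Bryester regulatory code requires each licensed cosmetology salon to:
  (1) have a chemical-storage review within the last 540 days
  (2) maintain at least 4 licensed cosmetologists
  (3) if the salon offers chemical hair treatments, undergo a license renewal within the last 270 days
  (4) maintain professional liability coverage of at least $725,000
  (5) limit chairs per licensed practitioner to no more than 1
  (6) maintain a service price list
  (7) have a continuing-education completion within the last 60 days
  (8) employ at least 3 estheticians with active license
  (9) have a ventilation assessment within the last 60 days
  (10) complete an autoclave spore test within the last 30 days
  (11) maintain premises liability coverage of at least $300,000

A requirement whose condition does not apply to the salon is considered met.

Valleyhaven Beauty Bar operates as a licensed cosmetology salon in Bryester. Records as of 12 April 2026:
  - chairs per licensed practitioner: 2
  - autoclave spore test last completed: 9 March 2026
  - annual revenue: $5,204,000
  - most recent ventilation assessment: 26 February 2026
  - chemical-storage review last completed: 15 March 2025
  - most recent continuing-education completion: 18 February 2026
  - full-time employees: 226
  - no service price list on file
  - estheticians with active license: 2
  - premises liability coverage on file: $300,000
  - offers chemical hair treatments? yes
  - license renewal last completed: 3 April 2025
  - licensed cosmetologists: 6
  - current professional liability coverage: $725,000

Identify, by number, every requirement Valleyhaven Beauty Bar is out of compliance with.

3, 5, 6, 8, 10

1. chemical-storage review 393 days ago vs limit 540 → met
2. licensed cosmetologists 6 ≥ 4 → met
3. condition 'offers chemical hair treatments' holds; license renewal 374 days ago vs limit 270 → not met
4. professional liability coverage $725,000 ≥ $725,000 → met
5. chairs per licensed practitioner 2 > 1 → not met
6. service price list absent → not met
7. continuing-education completion 53 days ago vs limit 60 → met
8. estheticians with active license 2 < 3 → not met
9. ventilation assessment 45 days ago vs limit 60 → met
10. autoclave spore test 34 days ago vs limit 30 → not met
11. premises liability coverage $300,000 ≥ $300,000 → met
Not met: 3, 5, 6, 8, 10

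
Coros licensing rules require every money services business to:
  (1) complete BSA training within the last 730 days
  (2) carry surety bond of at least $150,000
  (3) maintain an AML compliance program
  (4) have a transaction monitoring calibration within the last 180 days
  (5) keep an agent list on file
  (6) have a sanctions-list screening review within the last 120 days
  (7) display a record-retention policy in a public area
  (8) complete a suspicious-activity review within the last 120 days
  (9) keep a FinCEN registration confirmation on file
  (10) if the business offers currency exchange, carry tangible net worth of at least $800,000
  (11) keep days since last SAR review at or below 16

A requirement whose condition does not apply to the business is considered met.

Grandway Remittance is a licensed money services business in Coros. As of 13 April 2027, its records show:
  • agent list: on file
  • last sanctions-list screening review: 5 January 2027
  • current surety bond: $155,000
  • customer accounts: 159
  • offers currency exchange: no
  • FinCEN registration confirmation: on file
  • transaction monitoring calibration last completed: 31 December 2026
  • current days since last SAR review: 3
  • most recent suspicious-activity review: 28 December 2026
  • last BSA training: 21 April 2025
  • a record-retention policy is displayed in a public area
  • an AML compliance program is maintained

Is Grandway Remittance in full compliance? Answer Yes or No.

Yes

1. BSA training 722 days ago vs limit 730 → met
2. surety bond $155,000 ≥ $150,000 → met
3. AML compliance program present → met
4. transaction monitoring calibration 103 days ago vs limit 180 → met
5. agent list present → met
6. sanctions-list screening review 98 days ago vs limit 120 → met
7. record-retention policy present → met
8. suspicious-activity review 106 days ago vs limit 120 → met
9. FinCEN registration confirmation present → met
10. condition 'offers currency exchange' does not hold → requirement n/a → met
11. days since last SAR review 3 ≤ 16 → met
All met.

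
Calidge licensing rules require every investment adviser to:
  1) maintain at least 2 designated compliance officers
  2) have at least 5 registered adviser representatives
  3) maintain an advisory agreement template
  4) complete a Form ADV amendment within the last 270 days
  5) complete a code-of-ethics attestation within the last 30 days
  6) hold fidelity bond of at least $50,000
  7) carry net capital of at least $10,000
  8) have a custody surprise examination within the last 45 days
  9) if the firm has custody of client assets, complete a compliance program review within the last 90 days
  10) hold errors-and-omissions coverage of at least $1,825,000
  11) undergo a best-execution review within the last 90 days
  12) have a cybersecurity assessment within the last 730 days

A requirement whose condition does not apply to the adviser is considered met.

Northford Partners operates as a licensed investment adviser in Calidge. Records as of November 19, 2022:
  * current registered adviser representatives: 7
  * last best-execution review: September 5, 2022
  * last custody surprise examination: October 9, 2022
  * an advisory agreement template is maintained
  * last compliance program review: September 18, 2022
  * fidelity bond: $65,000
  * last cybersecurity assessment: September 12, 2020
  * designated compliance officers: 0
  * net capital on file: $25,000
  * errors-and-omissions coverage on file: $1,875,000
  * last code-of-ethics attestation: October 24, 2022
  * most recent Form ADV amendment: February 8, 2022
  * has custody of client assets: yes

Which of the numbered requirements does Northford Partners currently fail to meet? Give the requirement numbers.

1. designated compliance officers 0 < 2 → not met
2. registered adviser representatives 7 ≥ 5 → met
3. advisory agreement template present → met
4. Form ADV amendment 284 days ago vs limit 270 → not met
5. code-of-ethics attestation 26 days ago vs limit 30 → met
6. fidelity bond $65,000 ≥ $50,000 → met
7. net capital $25,000 ≥ $10,000 → met
8. custody surprise examination 41 days ago vs limit 45 → met
9. condition 'has custody of client assets' holds; compliance program review 62 days ago vs limit 90 → met
10. errors-and-omissions coverage $1,875,000 ≥ $1,825,000 → met
11. best-execution review 75 days ago vs limit 90 → met
12. cybersecurity assessment 798 days ago vs limit 730 → not met
Not met: 1, 4, 12

1, 4, 12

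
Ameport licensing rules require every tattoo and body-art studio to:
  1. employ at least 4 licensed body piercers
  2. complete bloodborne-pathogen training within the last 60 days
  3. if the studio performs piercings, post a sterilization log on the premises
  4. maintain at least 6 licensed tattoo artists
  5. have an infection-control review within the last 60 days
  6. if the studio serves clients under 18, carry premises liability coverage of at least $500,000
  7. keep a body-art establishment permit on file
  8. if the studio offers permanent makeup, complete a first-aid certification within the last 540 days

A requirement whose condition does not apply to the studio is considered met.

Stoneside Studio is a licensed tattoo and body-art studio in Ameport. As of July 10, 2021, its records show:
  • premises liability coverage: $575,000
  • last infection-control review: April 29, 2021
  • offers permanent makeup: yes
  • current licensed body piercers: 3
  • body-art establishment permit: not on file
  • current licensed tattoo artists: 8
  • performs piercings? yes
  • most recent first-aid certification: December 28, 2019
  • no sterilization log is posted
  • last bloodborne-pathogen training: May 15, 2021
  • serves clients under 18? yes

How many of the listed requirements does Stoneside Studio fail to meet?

1. licensed body piercers 3 < 4 → not met
2. bloodborne-pathogen training 56 days ago vs limit 60 → met
3. condition 'performs piercings' holds; sterilization log absent → not met
4. licensed tattoo artists 8 ≥ 6 → met
5. infection-control review 72 days ago vs limit 60 → not met
6. condition 'serves clients under 18' holds; premises liability coverage $575,000 ≥ $500,000 → met
7. body-art establishment permit absent → not met
8. condition 'offers permanent makeup' holds; first-aid certification 560 days ago vs limit 540 → not met
Not met: 5 of 8

5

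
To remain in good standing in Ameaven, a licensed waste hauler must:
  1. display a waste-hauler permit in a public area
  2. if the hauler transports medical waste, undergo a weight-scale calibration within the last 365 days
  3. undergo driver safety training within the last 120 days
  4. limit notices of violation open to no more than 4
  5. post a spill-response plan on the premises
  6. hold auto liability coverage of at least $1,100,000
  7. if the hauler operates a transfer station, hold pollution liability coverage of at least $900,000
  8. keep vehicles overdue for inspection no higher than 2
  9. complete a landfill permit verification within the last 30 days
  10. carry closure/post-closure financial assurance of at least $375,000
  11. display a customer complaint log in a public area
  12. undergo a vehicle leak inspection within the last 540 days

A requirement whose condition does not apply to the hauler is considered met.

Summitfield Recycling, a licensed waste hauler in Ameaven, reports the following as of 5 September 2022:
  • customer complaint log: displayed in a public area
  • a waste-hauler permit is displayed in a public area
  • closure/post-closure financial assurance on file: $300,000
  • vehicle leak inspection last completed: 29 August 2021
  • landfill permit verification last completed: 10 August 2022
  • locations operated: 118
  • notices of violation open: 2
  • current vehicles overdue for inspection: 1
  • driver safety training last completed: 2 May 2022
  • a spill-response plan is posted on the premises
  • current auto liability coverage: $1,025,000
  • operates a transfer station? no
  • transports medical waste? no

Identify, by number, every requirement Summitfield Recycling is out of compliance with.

1. waste-hauler permit present → met
2. condition 'transports medical waste' does not hold → requirement n/a → met
3. driver safety training 126 days ago vs limit 120 → not met
4. notices of violation open 2 ≤ 4 → met
5. spill-response plan present → met
6. auto liability coverage $1,025,000 < $1,100,000 → not met
7. condition 'operates a transfer station' does not hold → requirement n/a → met
8. vehicles overdue for inspection 1 ≤ 2 → met
9. landfill permit verification 26 days ago vs limit 30 → met
10. closure/post-closure financial assurance $300,000 < $375,000 → not met
11. customer complaint log present → met
12. vehicle leak inspection 372 days ago vs limit 540 → met
Not met: 3, 6, 10

3, 6, 10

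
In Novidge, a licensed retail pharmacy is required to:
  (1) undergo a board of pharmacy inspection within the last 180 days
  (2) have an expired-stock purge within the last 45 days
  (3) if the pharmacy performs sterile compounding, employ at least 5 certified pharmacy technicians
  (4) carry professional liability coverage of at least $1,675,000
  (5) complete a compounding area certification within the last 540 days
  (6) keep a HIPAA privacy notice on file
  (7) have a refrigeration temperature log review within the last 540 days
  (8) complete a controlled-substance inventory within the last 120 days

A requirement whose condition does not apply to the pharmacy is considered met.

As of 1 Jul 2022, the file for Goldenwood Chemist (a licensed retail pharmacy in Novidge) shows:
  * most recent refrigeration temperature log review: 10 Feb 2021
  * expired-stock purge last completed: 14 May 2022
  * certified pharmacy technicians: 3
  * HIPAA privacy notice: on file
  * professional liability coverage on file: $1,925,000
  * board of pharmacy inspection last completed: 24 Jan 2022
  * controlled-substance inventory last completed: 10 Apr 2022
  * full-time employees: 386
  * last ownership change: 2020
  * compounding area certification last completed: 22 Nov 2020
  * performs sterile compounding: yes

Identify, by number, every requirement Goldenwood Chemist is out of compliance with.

1. board of pharmacy inspection 158 days ago vs limit 180 → met
2. expired-stock purge 48 days ago vs limit 45 → not met
3. condition 'performs sterile compounding' holds; certified pharmacy technicians 3 < 5 → not met
4. professional liability coverage $1,925,000 ≥ $1,675,000 → met
5. compounding area certification 586 days ago vs limit 540 → not met
6. HIPAA privacy notice present → met
7. refrigeration temperature log review 506 days ago vs limit 540 → met
8. controlled-substance inventory 82 days ago vs limit 120 → met
Not met: 2, 3, 5

2, 3, 5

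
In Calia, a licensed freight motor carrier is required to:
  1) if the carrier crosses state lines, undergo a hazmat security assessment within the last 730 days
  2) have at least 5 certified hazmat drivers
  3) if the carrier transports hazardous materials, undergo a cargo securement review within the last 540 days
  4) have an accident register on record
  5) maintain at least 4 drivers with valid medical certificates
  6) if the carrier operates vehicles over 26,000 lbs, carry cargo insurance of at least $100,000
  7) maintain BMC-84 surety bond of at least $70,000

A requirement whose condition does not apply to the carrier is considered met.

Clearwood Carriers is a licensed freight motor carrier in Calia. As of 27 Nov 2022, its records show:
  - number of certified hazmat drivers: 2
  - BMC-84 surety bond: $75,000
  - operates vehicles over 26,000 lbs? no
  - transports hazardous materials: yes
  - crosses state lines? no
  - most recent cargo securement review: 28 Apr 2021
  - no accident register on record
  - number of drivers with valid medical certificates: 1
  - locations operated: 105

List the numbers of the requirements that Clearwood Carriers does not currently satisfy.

2, 3, 4, 5

1. condition 'crosses state lines' does not hold → requirement n/a → met
2. certified hazmat drivers 2 < 5 → not met
3. condition 'transports hazardous materials' holds; cargo securement review 578 days ago vs limit 540 → not met
4. accident register absent → not met
5. drivers with valid medical certificates 1 < 4 → not met
6. condition 'operates vehicles over 26,000 lbs' does not hold → requirement n/a → met
7. BMC-84 surety bond $75,000 ≥ $70,000 → met
Not met: 2, 3, 4, 5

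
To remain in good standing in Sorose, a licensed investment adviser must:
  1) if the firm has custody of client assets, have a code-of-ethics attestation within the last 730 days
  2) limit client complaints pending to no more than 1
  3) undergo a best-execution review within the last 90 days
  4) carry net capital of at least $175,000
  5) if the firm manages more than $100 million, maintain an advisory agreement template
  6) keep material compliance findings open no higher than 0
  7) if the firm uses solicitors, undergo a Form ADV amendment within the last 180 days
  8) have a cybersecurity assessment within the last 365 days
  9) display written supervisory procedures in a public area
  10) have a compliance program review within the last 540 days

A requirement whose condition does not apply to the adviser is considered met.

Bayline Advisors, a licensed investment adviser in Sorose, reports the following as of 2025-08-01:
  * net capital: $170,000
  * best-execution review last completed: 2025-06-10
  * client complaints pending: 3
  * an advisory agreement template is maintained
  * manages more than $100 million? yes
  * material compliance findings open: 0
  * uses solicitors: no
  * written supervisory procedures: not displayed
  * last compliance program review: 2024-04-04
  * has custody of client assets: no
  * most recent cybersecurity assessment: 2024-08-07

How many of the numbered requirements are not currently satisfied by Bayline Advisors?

1. condition 'has custody of client assets' does not hold → requirement n/a → met
2. client complaints pending 3 > 1 → not met
3. best-execution review 52 days ago vs limit 90 → met
4. net capital $170,000 < $175,000 → not met
5. condition 'manages more than $100 million' holds; advisory agreement template present → met
6. material compliance findings open 0 ≤ 0 → met
7. condition 'uses solicitors' does not hold → requirement n/a → met
8. cybersecurity assessment 359 days ago vs limit 365 → met
9. written supervisory procedures absent → not met
10. compliance program review 484 days ago vs limit 540 → met
Not met: 3 of 10

3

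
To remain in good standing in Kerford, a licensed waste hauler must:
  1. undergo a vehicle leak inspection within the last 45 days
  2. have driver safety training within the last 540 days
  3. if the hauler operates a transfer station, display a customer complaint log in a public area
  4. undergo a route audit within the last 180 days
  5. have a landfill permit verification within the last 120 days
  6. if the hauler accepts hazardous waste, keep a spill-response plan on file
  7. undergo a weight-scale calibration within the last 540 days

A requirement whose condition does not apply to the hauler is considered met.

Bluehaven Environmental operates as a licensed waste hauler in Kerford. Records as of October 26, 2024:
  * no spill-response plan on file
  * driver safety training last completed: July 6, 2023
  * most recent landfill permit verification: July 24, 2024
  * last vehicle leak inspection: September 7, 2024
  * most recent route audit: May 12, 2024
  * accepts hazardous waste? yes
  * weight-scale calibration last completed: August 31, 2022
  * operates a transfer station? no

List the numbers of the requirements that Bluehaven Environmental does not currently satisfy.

1. vehicle leak inspection 49 days ago vs limit 45 → not met
2. driver safety training 478 days ago vs limit 540 → met
3. condition 'operates a transfer station' does not hold → requirement n/a → met
4. route audit 167 days ago vs limit 180 → met
5. landfill permit verification 94 days ago vs limit 120 → met
6. condition 'accepts hazardous waste' holds; spill-response plan absent → not met
7. weight-scale calibration 787 days ago vs limit 540 → not met
Not met: 1, 6, 7

1, 6, 7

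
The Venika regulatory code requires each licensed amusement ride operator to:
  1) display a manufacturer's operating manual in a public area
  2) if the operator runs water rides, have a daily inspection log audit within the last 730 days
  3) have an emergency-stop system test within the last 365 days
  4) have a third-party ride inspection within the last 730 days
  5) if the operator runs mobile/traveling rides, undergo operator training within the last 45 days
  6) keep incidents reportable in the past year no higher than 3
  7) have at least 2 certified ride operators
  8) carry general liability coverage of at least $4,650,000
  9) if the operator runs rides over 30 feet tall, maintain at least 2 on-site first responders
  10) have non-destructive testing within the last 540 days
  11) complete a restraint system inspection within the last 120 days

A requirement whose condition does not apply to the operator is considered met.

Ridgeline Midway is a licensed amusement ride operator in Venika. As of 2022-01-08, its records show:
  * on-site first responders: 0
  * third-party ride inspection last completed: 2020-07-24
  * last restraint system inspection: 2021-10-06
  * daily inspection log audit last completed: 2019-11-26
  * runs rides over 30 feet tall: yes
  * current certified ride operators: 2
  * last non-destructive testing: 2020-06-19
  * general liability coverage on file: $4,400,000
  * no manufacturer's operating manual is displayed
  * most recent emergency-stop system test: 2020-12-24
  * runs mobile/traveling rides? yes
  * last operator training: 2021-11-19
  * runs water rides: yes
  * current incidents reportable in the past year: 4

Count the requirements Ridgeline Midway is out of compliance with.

1. manufacturer's operating manual absent → not met
2. condition 'runs water rides' holds; daily inspection log audit 774 days ago vs limit 730 → not met
3. emergency-stop system test 380 days ago vs limit 365 → not met
4. third-party ride inspection 533 days ago vs limit 730 → met
5. condition 'runs mobile/traveling rides' holds; operator training 50 days ago vs limit 45 → not met
6. incidents reportable in the past year 4 > 3 → not met
7. certified ride operators 2 ≥ 2 → met
8. general liability coverage $4,400,000 < $4,650,000 → not met
9. condition 'runs rides over 30 feet tall' holds; on-site first responders 0 < 2 → not met
10. non-destructive testing 568 days ago vs limit 540 → not met
11. restraint system inspection 94 days ago vs limit 120 → met
Not met: 8 of 11

8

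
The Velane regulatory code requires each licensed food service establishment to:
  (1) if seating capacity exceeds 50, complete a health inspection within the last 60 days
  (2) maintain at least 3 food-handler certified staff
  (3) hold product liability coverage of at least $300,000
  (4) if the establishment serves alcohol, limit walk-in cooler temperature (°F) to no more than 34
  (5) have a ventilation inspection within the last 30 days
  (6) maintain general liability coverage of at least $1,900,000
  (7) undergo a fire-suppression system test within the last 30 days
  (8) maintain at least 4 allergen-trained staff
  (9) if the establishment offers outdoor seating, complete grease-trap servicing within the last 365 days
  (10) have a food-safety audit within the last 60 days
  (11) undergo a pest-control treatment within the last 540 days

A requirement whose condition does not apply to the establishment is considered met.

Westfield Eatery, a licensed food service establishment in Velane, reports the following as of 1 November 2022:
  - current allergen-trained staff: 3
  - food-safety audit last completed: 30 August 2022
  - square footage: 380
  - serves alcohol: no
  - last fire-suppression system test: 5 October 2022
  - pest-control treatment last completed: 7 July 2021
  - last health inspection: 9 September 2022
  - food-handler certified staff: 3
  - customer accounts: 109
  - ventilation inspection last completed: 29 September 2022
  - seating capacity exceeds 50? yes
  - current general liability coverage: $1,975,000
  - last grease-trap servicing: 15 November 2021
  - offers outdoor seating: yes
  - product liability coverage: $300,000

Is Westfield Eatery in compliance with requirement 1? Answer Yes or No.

1. condition 'seating capacity exceeds 50' holds; health inspection 53 days ago vs limit 60 → met

Yes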